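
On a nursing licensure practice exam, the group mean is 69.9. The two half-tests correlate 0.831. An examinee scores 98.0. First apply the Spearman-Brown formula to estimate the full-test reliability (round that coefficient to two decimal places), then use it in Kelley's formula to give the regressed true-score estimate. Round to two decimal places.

95.47

Spearman-Brown: ρ = 2r/(1 + r) = 2(0.831)/(1 + 0.831) = 1.6620/1.831 = 0.9077 → 0.91
T̂ = 0.91(98.0) + 0.09(69.9) = 89.180 + 6.291 = 95.471 → 95.47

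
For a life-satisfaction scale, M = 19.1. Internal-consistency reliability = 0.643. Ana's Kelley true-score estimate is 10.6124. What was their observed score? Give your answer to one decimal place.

5.9

T̂ = ρX + (1 − ρ)μ  ⇒  X = (T̂ − (1 − ρ)μ) / ρ
X = (10.6124 − 0.357 × 19.1) / 0.643 = (10.6124 − 6.8187) / 0.643 = 3.7937 / 0.643 = 5.900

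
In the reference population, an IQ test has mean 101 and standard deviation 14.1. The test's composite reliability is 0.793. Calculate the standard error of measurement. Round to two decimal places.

SEM = SD · √(1 − ρ) = 14.1 × √0.207 = 14.1 × 0.4550 = 6.415

6.42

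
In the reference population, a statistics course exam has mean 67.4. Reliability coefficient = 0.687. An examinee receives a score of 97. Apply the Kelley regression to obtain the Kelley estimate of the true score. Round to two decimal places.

87.74

T̂ = 0.687(97) + 0.313(67.4) = 66.639 + 21.0962 = 87.735 → 87.74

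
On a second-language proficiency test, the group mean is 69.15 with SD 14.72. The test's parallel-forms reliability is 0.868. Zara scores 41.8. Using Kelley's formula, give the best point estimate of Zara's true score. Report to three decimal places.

Regress the observed score toward the mean by the unreliability: T̂ = 0.868·41.8 + 0.132·69.15 = 36.2824 + 9.12780 = 45.4102.

45.410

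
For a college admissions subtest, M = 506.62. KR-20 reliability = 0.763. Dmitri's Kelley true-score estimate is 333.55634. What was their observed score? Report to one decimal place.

279.8

T̂ = ρX + (1 − ρ)μ  ⇒  X = (T̂ − (1 − ρ)μ) / ρ
X = (333.55634 − 0.237 × 506.62) / 0.763 = (333.55634 − 120.06894) / 0.763 = 213.48740 / 0.763 = 279.800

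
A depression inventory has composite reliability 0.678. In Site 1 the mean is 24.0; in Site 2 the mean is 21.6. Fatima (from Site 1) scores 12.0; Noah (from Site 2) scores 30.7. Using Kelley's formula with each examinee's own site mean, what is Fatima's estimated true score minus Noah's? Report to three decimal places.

-11.906

T̂_Fatima = 0.678(12.0) + 0.322(24.0) = 15.86400
T̂_Noah = 0.678(30.7) + 0.322(21.6) = 27.76980
Difference = 15.86400 − 27.76980 = -11.90580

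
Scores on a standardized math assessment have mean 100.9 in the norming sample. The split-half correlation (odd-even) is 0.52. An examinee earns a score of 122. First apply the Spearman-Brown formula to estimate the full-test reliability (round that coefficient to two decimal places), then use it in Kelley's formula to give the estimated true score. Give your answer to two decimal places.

Spearman-Brown: ρ = 2r/(1 + r) = 2(0.52)/(1 + 0.52) = 1.040/1.52 = 0.6842 → 0.68
Weight the observed score by reliability and the mean by (1 − reliability): T̂ = 0.68·122 + 0.32·100.9 = 82.96 + 32.288 = 115.248.

115.25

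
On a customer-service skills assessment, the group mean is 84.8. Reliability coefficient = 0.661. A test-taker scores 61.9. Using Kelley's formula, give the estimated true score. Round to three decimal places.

69.663

T̂ = ρX + (1 − ρ)μ
  = 0.661 × 61.9 + 0.339 × 84.8
  = 40.9159 + 28.7472
  = 69.6631
  ≈ 69.663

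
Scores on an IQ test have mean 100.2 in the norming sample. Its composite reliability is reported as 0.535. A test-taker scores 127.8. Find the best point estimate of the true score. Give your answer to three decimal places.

114.966

Regress the observed score toward the mean by the unreliability: T̂ = 0.535·127.8 + 0.465·100.2 = 68.3730 + 46.5930 = 114.9660.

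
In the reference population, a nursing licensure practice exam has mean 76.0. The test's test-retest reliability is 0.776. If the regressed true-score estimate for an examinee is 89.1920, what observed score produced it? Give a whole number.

T̂ = ρX + (1 − ρ)μ  ⇒  X = (T̂ − (1 − ρ)μ) / ρ
X = (89.1920 − 0.224 × 76.0) / 0.776 = (89.1920 − 17.0240) / 0.776 = 72.1680 / 0.776 = 93.00

93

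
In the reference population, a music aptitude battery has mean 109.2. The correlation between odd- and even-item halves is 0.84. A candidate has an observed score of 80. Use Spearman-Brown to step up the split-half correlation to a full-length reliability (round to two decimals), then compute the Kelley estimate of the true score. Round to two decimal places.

82.63

Spearman-Brown: ρ = 2r/(1 + r) = 2(0.84)/(1 + 0.84) = 1.680/1.84 = 0.9130 → 0.91
T̂ = ρX + (1 − ρ)μ
  = 0.91 × 80 + 0.09 × 109.2
  = 72.80 + 9.828
  = 82.628
  ≈ 82.63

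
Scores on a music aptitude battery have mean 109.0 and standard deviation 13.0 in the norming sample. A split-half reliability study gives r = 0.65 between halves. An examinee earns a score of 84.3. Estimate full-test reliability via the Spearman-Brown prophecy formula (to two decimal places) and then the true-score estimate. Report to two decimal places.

89.49

Spearman-Brown: ρ = 2r/(1 + r) = 2(0.65)/(1 + 0.65) = 1.300/1.65 = 0.7879 → 0.79
T̂ = ρX + (1 − ρ)μ
  = 0.79 × 84.3 + 0.21 × 109.0
  = 66.597 + 22.890
  = 89.487
  ≈ 89.49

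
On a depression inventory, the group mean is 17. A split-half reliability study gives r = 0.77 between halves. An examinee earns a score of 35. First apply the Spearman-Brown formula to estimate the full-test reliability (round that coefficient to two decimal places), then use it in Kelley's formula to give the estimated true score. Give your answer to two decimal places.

32.66

Spearman-Brown: ρ = 2r/(1 + r) = 2(0.77)/(1 + 0.77) = 1.540/1.77 = 0.8701 → 0.87
T̂ = 0.87(35) + 0.13(17) = 30.45 + 2.21 = 32.660 → 32.66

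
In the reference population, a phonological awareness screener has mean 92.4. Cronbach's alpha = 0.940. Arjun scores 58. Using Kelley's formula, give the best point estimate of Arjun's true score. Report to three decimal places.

T̂ = 0.940(58) + 0.060(92.4) = 54.520 + 5.5440 = 60.0640 → 60.064

60.064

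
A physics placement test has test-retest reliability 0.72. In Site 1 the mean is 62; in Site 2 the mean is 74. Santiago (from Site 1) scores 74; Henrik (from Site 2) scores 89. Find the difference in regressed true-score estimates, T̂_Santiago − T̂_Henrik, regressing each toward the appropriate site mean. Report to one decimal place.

-14.2

T̂_Santiago = 0.72(74) + 0.28(62) = 70.640
T̂_Henrik = 0.72(89) + 0.28(74) = 84.800
Difference = 70.640 − 84.800 = -14.160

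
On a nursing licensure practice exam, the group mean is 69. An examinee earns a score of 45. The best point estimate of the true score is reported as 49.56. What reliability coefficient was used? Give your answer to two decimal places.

T̂ = ρX + (1 − ρ)μ  ⇒  T̂ − μ = ρ(X − μ)
ρ = (T̂ − μ)/(X − μ) = (49.56 − 69) / (45 − 69) = -19.44 / -24.0 = 0.8100

0.81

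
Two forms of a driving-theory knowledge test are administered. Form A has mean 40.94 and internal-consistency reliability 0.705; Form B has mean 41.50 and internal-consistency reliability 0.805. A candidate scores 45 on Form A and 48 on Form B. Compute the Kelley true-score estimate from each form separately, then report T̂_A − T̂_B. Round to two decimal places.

-2.93

T̂_A = 0.705(45) + 0.295(40.94) = 43.8023
T̂_B = 0.805(48) + 0.195(41.50) = 46.7325
T̂_A − T̂_B = -2.9302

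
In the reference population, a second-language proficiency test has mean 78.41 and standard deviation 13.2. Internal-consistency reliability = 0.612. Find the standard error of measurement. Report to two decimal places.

8.22

SEM = SD · √(1 − ρ) = 13.2 × √0.388 = 13.2 × 0.6229 = 8.222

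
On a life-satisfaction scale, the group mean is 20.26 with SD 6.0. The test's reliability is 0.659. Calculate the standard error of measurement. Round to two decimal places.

SEM = SD · √(1 − ρ) = 6.0 × √0.341 = 6.0 × 0.5840 = 3.504

3.50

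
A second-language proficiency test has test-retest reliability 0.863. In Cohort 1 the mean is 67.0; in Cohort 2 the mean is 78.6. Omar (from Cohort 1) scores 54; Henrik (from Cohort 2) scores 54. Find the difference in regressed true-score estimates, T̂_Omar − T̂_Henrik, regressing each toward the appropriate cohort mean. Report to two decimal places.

-1.59

T̂_Omar = 0.863(54) + 0.137(67.0) = 55.7810
T̂_Henrik = 0.863(54) + 0.137(78.6) = 57.3702
Difference = 55.7810 − 57.3702 = -1.5892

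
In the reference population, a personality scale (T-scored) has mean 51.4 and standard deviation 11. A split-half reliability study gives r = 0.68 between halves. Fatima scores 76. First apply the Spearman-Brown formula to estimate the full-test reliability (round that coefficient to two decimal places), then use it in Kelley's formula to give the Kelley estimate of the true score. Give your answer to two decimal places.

71.33

Spearman-Brown: ρ = 2r/(1 + r) = 2(0.68)/(1 + 0.68) = 1.360/1.68 = 0.8095 → 0.81
T̂ = ρX + (1 − ρ)μ
  = 0.81 × 76 + 0.19 × 51.4
  = 61.56 + 9.766
  = 71.326
  ≈ 71.33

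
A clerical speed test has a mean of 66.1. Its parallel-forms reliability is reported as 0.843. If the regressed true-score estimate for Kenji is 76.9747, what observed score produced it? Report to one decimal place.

79.0

T̂ = ρX + (1 − ρ)μ  ⇒  X = (T̂ − (1 − ρ)μ) / ρ
X = (76.9747 − 0.157 × 66.1) / 0.843 = (76.9747 − 10.3777) / 0.843 = 66.5970 / 0.843 = 79.000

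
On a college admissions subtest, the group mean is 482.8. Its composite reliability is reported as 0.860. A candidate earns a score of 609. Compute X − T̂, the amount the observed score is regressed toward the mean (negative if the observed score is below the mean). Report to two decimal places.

17.67

T̂ = ρX + (1 − ρ)μ
  = 0.860 × 609 + 0.140 × 482.8
  = 523.740 + 67.5920
  = 591.3320
  ≈ 591.332
X − T̂ = 609 − 591.332 = 17.668 → 17.67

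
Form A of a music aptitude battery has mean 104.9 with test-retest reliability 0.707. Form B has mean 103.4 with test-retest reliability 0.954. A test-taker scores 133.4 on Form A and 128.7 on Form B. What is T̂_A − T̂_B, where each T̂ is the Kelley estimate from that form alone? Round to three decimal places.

T̂_A = 0.707(133.4) + 0.293(104.9) = 125.04950
T̂_B = 0.954(128.7) + 0.046(103.4) = 127.53620
T̂_A − T̂_B = -2.48670

-2.487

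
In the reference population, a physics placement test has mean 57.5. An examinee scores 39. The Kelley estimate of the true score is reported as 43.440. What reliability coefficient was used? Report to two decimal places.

T̂ = ρX + (1 − ρ)μ  ⇒  T̂ − μ = ρ(X − μ)
ρ = (T̂ − μ)/(X − μ) = (43.440 − 57.5) / (39 − 57.5) = -14.060 / -18.5 = 0.7600

0.76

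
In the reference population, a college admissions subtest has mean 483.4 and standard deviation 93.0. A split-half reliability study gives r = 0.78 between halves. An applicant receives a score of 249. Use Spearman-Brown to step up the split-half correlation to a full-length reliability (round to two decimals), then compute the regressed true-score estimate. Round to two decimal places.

277.13

Spearman-Brown: ρ = 2r/(1 + r) = 2(0.78)/(1 + 0.78) = 1.560/1.78 = 0.8764 → 0.88
T̂ = 0.88(249) + 0.12(483.4) = 219.12 + 58.008 = 277.128 → 277.13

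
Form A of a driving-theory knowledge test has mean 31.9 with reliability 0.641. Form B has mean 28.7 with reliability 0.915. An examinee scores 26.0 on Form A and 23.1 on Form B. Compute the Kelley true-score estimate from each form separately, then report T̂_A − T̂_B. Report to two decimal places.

4.54

T̂_A = 0.641(26.0) + 0.359(31.9) = 28.1181
T̂_B = 0.915(23.1) + 0.085(28.7) = 23.5760
T̂_A − T̂_B = 4.5421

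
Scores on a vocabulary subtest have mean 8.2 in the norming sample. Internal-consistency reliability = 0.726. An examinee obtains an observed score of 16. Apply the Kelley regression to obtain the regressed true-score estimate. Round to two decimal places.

Kelley's formula gives T̂ = 0.726·16 + 0.274·8.2 = 11.616 + 2.2468 = 13.863.

13.86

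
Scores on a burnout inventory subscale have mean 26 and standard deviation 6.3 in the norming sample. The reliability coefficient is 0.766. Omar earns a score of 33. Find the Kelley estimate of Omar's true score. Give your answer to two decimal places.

Weight the observed score by reliability and the mean by (1 − reliability): T̂ = 0.766·33 + 0.234·26 = 25.278 + 6.084 = 31.362.

31.36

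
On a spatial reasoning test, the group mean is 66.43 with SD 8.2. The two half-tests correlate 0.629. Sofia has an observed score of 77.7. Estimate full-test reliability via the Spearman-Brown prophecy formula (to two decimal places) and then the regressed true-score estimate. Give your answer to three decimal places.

75.108

Spearman-Brown: ρ = 2r/(1 + r) = 2(0.629)/(1 + 0.629) = 1.2580/1.629 = 0.7723 → 0.77
Regress the observed score toward the mean by the unreliability: T̂ = 0.77·77.7 + 0.23·66.43 = 59.829 + 15.2789 = 75.1079.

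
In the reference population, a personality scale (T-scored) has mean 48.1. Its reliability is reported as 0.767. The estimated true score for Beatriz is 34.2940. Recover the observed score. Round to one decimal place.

30.1

T̂ = ρX + (1 − ρ)μ  ⇒  X = (T̂ − (1 − ρ)μ) / ρ
X = (34.2940 − 0.233 × 48.1) / 0.767 = (34.2940 − 11.2073) / 0.767 = 23.0867 / 0.767 = 30.100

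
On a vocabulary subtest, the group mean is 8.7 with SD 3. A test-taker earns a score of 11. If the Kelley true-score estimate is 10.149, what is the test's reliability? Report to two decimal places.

0.63

T̂ = ρX + (1 − ρ)μ  ⇒  T̂ − μ = ρ(X − μ)
ρ = (T̂ − μ)/(X − μ) = (10.149 − 8.7) / (11 − 8.7) = 1.449 / 2.3 = 0.6300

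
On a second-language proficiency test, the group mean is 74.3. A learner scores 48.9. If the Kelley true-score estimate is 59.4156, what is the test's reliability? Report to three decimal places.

0.586

T̂ = ρX + (1 − ρ)μ  ⇒  T̂ − μ = ρ(X − μ)
ρ = (T̂ − μ)/(X − μ) = (59.4156 − 74.3) / (48.9 − 74.3) = -14.8844 / -25.4 = 0.58600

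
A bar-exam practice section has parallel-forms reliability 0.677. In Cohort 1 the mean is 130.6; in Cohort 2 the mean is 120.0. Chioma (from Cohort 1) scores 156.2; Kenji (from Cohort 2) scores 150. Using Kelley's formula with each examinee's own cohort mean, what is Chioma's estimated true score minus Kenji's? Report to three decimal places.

7.621

T̂_Chioma = 0.677(156.2) + 0.323(130.6) = 147.93120
T̂_Kenji = 0.677(150) + 0.323(120.0) = 140.31000
Difference = 147.93120 − 140.31000 = 7.62120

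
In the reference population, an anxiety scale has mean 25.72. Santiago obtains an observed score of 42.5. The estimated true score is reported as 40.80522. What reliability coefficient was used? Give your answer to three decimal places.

T̂ = ρX + (1 − ρ)μ  ⇒  T̂ − μ = ρ(X − μ)
ρ = (T̂ − μ)/(X − μ) = (40.80522 − 25.72) / (42.5 − 25.72) = 15.08522 / 16.78 = 0.89900

0.899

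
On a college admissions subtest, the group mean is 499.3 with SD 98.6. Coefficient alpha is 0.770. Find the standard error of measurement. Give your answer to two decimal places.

SEM = SD · √(1 − ρ) = 98.6 × √0.230 = 98.6 × 0.4796 = 47.287

47.29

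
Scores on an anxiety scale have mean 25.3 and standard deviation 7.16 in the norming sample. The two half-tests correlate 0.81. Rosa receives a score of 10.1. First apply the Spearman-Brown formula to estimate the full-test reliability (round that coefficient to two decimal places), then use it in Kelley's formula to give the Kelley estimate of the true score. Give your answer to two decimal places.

Spearman-Brown: ρ = 2r/(1 + r) = 2(0.81)/(1 + 0.81) = 1.620/1.81 = 0.8950 → 0.90
Weight the observed score by reliability and the mean by (1 − reliability): T̂ = 0.90·10.1 + 0.10·25.3 = 9.090 + 2.530 = 11.620.

11.62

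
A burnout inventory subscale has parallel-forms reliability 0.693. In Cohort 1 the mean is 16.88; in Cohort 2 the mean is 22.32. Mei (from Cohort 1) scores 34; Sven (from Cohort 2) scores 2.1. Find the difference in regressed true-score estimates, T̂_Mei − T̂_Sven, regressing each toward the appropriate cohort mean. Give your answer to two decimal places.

20.44

T̂_Mei = 0.693(34) + 0.307(16.88) = 28.7442
T̂_Sven = 0.693(2.1) + 0.307(22.32) = 8.3075
Difference = 28.7442 − 8.3075 = 20.4366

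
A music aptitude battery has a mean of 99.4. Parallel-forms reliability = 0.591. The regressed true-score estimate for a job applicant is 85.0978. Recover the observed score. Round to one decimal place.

T̂ = ρX + (1 − ρ)μ  ⇒  X = (T̂ − (1 − ρ)μ) / ρ
X = (85.0978 − 0.409 × 99.4) / 0.591 = (85.0978 − 40.6546) / 0.591 = 44.4432 / 0.591 = 75.200

75.2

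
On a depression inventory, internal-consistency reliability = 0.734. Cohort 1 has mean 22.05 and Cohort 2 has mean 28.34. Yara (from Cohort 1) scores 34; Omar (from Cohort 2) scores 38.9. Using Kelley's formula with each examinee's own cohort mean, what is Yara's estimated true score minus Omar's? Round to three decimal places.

-5.270

T̂_Yara = 0.734(34) + 0.266(22.05) = 30.82130
T̂_Omar = 0.734(38.9) + 0.266(28.34) = 36.09104
Difference = 30.82130 − 36.09104 = -5.26974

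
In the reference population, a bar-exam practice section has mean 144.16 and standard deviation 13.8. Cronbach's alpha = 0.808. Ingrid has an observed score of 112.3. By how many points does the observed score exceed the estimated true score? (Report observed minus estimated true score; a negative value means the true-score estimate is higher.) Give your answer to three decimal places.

-6.117

Kelley's formula gives T̂ = 0.808·112.3 + 0.192·144.16 = 90.7384 + 27.67872 = 118.41712.
X − T̂ = 112.3 − 118.4171 = -6.1171 → -6.117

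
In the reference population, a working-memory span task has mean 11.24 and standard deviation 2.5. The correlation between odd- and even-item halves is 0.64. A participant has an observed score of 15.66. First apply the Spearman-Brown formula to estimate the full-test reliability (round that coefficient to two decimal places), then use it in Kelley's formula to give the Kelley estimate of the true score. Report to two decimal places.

Spearman-Brown: ρ = 2r/(1 + r) = 2(0.64)/(1 + 0.64) = 1.280/1.64 = 0.7805 → 0.78
Regress the observed score toward the mean by the unreliability: T̂ = 0.78·15.66 + 0.22·11.24 = 12.2148 + 2.4728 = 14.688.

14.69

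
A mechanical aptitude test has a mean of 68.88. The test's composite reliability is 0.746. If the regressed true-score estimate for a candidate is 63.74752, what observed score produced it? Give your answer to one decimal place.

62.0

T̂ = ρX + (1 − ρ)μ  ⇒  X = (T̂ − (1 − ρ)μ) / ρ
X = (63.74752 − 0.254 × 68.88) / 0.746 = (63.74752 − 17.49552) / 0.746 = 46.25200 / 0.746 = 62.000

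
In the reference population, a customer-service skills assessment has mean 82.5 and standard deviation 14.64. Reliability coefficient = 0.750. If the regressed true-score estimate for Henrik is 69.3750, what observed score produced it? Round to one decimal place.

65.0

T̂ = ρX + (1 − ρ)μ  ⇒  X = (T̂ − (1 − ρ)μ) / ρ
X = (69.3750 − 0.250 × 82.5) / 0.750 = (69.3750 − 20.6250) / 0.750 = 48.7500 / 0.750 = 65.000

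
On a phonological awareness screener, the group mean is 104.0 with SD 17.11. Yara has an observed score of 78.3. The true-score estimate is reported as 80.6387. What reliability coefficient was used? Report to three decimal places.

0.909

T̂ = ρX + (1 − ρ)μ  ⇒  T̂ − μ = ρ(X − μ)
ρ = (T̂ − μ)/(X − μ) = (80.6387 − 104.0) / (78.3 − 104.0) = -23.3613 / -25.7 = 0.90900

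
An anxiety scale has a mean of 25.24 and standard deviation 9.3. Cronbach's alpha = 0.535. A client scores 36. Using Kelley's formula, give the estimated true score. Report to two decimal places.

Weight the observed score by reliability and the mean by (1 − reliability): T̂ = 0.535·36 + 0.465·25.24 = 19.260 + 11.73660 = 30.997.

31.00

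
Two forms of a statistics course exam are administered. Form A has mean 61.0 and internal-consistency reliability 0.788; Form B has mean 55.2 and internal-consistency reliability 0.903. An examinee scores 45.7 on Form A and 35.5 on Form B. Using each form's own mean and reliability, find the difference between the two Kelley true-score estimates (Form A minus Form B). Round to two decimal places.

T̂_A = 0.788(45.7) + 0.212(61.0) = 48.9436
T̂_B = 0.903(35.5) + 0.097(55.2) = 37.4109
T̂_A − T̂_B = 11.5327

11.53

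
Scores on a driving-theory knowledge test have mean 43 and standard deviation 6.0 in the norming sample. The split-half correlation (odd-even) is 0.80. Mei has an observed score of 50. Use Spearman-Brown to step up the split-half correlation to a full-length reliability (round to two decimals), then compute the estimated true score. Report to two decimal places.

Spearman-Brown: ρ = 2r/(1 + r) = 2(0.80)/(1 + 0.80) = 1.600/1.80 = 0.8889 → 0.89
Weight the observed score by reliability and the mean by (1 − reliability): T̂ = 0.89·50 + 0.11·43 = 44.50 + 4.73 = 49.230.

49.23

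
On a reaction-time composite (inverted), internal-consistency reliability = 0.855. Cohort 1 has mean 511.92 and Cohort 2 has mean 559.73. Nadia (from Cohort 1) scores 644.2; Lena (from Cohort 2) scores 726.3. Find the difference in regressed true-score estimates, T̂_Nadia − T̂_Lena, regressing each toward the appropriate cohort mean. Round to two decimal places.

-77.13

T̂_Nadia = 0.855(644.2) + 0.145(511.92) = 625.0194
T̂_Lena = 0.855(726.3) + 0.145(559.73) = 702.1473
Difference = 625.0194 − 702.1473 = -77.1279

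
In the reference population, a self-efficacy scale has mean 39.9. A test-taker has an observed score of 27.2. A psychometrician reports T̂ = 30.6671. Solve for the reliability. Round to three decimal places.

T̂ = ρX + (1 − ρ)μ  ⇒  T̂ − μ = ρ(X − μ)
ρ = (T̂ − μ)/(X − μ) = (30.6671 − 39.9) / (27.2 − 39.9) = -9.2329 / -12.7 = 0.72700

0.727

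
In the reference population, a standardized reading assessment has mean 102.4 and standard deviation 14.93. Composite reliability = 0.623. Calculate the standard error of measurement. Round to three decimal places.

SEM = SD · √(1 − ρ) = 14.93 × √0.377 = 14.93 × 0.6140 = 9.1671

9.167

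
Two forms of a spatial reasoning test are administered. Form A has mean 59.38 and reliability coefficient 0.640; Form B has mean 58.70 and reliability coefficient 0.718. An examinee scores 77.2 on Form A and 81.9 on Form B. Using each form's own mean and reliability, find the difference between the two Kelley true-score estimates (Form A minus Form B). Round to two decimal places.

-4.57

T̂_A = 0.640(77.2) + 0.360(59.38) = 70.7848
T̂_B = 0.718(81.9) + 0.282(58.70) = 75.3576
T̂_A − T̂_B = -4.5728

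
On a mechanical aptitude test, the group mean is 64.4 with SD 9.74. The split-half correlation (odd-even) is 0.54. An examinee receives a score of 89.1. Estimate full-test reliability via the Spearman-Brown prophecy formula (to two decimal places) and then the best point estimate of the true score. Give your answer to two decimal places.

81.69

Spearman-Brown: ρ = 2r/(1 + r) = 2(0.54)/(1 + 0.54) = 1.080/1.54 = 0.7013 → 0.70
T̂ = 0.70(89.1) + 0.30(64.4) = 62.370 + 19.320 = 81.690 → 81.69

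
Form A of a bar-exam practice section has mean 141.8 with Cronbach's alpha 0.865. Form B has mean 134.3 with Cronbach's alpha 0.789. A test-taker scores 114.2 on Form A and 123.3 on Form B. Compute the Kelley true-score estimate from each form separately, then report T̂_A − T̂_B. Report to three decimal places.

T̂_A = 0.865(114.2) + 0.135(141.8) = 117.92600
T̂_B = 0.789(123.3) + 0.211(134.3) = 125.62100
T̂_A − T̂_B = -7.69500

-7.695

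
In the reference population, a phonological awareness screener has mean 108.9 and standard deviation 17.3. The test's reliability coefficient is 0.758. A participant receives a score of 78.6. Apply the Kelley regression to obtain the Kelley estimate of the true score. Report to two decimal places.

Regress the observed score toward the mean by the unreliability: T̂ = 0.758·78.6 + 0.242·108.9 = 59.5788 + 26.3538 = 85.933.

85.93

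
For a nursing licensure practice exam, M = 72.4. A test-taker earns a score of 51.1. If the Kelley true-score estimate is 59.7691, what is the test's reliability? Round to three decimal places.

T̂ = ρX + (1 − ρ)μ  ⇒  T̂ − μ = ρ(X − μ)
ρ = (T̂ − μ)/(X − μ) = (59.7691 − 72.4) / (51.1 − 72.4) = -12.6309 / -21.3 = 0.59300

0.593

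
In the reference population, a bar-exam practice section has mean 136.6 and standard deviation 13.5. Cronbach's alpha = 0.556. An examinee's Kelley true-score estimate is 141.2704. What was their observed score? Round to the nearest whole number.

145

T̂ = ρX + (1 − ρ)μ  ⇒  X = (T̂ − (1 − ρ)μ) / ρ
X = (141.2704 − 0.444 × 136.6) / 0.556 = (141.2704 − 60.6504) / 0.556 = 80.6200 / 0.556 = 145.00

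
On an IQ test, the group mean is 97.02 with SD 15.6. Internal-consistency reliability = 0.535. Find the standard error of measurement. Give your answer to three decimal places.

SEM = SD · √(1 − ρ) = 15.6 × √0.465 = 15.6 × 0.6819 = 10.6378

10.638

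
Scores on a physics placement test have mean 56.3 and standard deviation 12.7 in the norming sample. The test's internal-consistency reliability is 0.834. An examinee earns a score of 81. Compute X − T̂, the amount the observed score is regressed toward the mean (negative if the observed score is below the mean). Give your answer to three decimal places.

4.100

T̂ = ρX + (1 − ρ)μ
  = 0.834 × 81 + 0.166 × 56.3
  = 67.554 + 9.3458
  = 76.89980
  ≈ 76.8998
X − T̂ = 81 − 76.8998 = 4.1002 → 4.100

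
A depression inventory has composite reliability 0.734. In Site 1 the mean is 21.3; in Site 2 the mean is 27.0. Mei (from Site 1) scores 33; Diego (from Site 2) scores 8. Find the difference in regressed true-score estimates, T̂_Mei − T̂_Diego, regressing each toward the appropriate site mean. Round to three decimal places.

16.834

T̂_Mei = 0.734(33) + 0.266(21.3) = 29.88780
T̂_Diego = 0.734(8) + 0.266(27.0) = 13.05400
Difference = 29.88780 − 13.05400 = 16.83380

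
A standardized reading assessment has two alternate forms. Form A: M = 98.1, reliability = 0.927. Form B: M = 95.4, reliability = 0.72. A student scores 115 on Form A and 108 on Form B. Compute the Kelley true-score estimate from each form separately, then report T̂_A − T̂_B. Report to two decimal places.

T̂_A = 0.927(115) + 0.073(98.1) = 113.7663
T̂_B = 0.72(108) + 0.28(95.4) = 104.4720
T̂_A − T̂_B = 9.2943

9.29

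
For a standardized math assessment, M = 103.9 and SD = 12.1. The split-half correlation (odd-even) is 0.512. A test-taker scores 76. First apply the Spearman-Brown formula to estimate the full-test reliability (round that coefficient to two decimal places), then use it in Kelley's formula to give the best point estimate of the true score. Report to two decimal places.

84.93

Spearman-Brown: ρ = 2r/(1 + r) = 2(0.512)/(1 + 0.512) = 1.0240/1.512 = 0.6772 → 0.68
Weight the observed score by reliability and the mean by (1 − reliability): T̂ = 0.68·76 + 0.32·103.9 = 51.68 + 33.248 = 84.928.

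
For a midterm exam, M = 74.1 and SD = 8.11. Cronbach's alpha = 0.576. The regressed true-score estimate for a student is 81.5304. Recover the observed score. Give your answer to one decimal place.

87.0

T̂ = ρX + (1 − ρ)μ  ⇒  X = (T̂ − (1 − ρ)μ) / ρ
X = (81.5304 − 0.424 × 74.1) / 0.576 = (81.5304 − 31.4184) / 0.576 = 50.1120 / 0.576 = 87.000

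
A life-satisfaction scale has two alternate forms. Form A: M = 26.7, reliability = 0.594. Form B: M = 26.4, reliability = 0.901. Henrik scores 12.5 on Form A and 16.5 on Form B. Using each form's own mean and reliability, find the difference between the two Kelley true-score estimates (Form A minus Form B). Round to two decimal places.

T̂_A = 0.594(12.5) + 0.406(26.7) = 18.2652
T̂_B = 0.901(16.5) + 0.099(26.4) = 17.4801
T̂_A − T̂_B = 0.7851

0.79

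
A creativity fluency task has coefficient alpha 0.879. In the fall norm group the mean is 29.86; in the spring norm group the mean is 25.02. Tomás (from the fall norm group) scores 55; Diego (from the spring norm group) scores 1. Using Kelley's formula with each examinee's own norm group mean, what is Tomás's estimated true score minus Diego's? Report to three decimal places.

T̂_Tomás = 0.879(55) + 0.121(29.86) = 51.95806
T̂_Diego = 0.879(1) + 0.121(25.02) = 3.90642
Difference = 51.95806 − 3.90642 = 48.05164

48.052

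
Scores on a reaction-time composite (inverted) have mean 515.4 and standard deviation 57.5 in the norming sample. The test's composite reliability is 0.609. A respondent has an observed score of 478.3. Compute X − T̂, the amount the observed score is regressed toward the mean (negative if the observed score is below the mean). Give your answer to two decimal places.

Weight the observed score by reliability and the mean by (1 − reliability): T̂ = 0.609·478.3 + 0.391·515.4 = 291.2847 + 201.5214 = 492.8061.
X − T̂ = 478.3 − 492.806 = -14.506 → -14.51

-14.51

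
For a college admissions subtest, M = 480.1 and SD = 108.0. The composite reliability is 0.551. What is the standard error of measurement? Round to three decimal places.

72.368

SEM = SD · √(1 − ρ) = 108.0 × √0.449 = 108.0 × 0.6701 = 72.3681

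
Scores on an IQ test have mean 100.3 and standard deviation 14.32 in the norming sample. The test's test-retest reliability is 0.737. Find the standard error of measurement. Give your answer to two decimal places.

SEM = SD · √(1 − ρ) = 14.32 × √0.263 = 14.32 × 0.5128 = 7.344

7.34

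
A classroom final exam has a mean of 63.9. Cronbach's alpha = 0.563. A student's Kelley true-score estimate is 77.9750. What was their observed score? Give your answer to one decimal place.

88.9

T̂ = ρX + (1 − ρ)μ  ⇒  X = (T̂ − (1 − ρ)μ) / ρ
X = (77.9750 − 0.437 × 63.9) / 0.563 = (77.9750 − 27.9243) / 0.563 = 50.0507 / 0.563 = 88.900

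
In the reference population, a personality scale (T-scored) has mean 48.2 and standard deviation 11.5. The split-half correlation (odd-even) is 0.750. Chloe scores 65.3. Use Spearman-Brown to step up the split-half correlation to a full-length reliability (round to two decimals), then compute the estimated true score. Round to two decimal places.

Spearman-Brown: ρ = 2r/(1 + r) = 2(0.750)/(1 + 0.750) = 1.5000/1.750 = 0.8571 → 0.86
T̂ = 0.86(65.3) + 0.14(48.2) = 56.158 + 6.748 = 62.906 → 62.91

62.91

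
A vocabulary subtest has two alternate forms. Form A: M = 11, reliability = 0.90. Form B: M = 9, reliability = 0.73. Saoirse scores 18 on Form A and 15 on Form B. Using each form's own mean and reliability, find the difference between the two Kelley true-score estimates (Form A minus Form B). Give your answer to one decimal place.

T̂_A = 0.90(18) + 0.10(11) = 17.300
T̂_B = 0.73(15) + 0.27(9) = 13.380
T̂_A − T̂_B = 3.920

3.9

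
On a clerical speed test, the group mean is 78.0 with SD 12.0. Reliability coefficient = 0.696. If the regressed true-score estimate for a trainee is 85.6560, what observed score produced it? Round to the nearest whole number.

T̂ = ρX + (1 − ρ)μ  ⇒  X = (T̂ − (1 − ρ)μ) / ρ
X = (85.6560 − 0.304 × 78.0) / 0.696 = (85.6560 − 23.7120) / 0.696 = 61.9440 / 0.696 = 89.00

89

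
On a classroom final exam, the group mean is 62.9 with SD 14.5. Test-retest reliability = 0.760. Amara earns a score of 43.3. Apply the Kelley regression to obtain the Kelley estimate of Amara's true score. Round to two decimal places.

48.00

Regress the observed score toward the mean by the unreliability: T̂ = 0.760·43.3 + 0.240·62.9 = 32.9080 + 15.0960 = 48.004.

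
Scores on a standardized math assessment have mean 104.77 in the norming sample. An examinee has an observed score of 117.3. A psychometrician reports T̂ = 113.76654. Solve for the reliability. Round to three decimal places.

0.718

T̂ = ρX + (1 − ρ)μ  ⇒  T̂ − μ = ρ(X − μ)
ρ = (T̂ − μ)/(X − μ) = (113.76654 − 104.77) / (117.3 − 104.77) = 8.99654 / 12.53 = 0.71800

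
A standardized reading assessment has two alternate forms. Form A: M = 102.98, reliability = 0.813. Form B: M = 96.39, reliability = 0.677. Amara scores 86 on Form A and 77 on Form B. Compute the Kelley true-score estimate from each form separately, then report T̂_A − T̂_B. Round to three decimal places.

T̂_A = 0.813(86) + 0.187(102.98) = 89.17526
T̂_B = 0.677(77) + 0.323(96.39) = 83.26297
T̂_A − T̂_B = 5.91229

5.912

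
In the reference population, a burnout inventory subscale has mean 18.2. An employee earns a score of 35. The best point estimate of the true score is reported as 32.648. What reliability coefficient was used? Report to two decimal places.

T̂ = ρX + (1 − ρ)μ  ⇒  T̂ − μ = ρ(X − μ)
ρ = (T̂ − μ)/(X − μ) = (32.648 − 18.2) / (35 − 18.2) = 14.448 / 16.8 = 0.8600

0.86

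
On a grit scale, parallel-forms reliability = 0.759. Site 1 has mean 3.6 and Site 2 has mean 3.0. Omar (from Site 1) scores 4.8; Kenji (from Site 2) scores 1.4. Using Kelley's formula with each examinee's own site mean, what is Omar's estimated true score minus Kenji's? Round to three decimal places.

T̂_Omar = 0.759(4.8) + 0.241(3.6) = 4.51080
T̂_Kenji = 0.759(1.4) + 0.241(3.0) = 1.78560
Difference = 4.51080 − 1.78560 = 2.72520

2.725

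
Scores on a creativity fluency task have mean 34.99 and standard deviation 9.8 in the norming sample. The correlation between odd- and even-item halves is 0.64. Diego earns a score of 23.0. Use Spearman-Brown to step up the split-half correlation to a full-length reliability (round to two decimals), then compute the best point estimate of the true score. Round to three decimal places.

25.638

Spearman-Brown: ρ = 2r/(1 + r) = 2(0.64)/(1 + 0.64) = 1.280/1.64 = 0.7805 → 0.78
T̂ = ρX + (1 − ρ)μ
  = 0.78 × 23.0 + 0.22 × 34.99
  = 17.940 + 7.6978
  = 25.6378
  ≈ 25.638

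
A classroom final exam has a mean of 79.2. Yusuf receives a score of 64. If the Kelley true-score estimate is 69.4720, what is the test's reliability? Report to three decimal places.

T̂ = ρX + (1 − ρ)μ  ⇒  T̂ − μ = ρ(X − μ)
ρ = (T̂ − μ)/(X − μ) = (69.4720 − 79.2) / (64 − 79.2) = -9.7280 / -15.2 = 0.64000

0.640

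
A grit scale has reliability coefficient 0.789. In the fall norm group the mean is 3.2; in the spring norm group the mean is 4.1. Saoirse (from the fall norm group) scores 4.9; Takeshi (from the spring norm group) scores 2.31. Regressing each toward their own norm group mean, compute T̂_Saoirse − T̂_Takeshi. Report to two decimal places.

1.85

T̂_Saoirse = 0.789(4.9) + 0.211(3.2) = 4.5413
T̂_Takeshi = 0.789(2.31) + 0.211(4.1) = 2.6877
Difference = 4.5413 − 2.6877 = 1.8536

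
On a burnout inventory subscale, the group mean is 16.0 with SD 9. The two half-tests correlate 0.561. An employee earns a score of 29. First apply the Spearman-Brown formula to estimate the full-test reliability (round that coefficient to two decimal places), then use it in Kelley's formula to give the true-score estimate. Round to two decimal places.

Spearman-Brown: ρ = 2r/(1 + r) = 2(0.561)/(1 + 0.561) = 1.1220/1.561 = 0.7188 → 0.72
T̂ = 0.72(29) + 0.28(16.0) = 20.88 + 4.480 = 25.360 → 25.36

25.36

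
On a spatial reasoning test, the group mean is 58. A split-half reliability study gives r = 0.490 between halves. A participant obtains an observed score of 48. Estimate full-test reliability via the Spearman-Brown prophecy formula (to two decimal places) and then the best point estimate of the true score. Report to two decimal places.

Spearman-Brown: ρ = 2r/(1 + r) = 2(0.490)/(1 + 0.490) = 0.9800/1.490 = 0.6577 → 0.66
T̂ = ρX + (1 − ρ)μ
  = 0.66 × 48 + 0.34 × 58
  = 31.68 + 19.72
  = 51.400
  ≈ 51.40

51.40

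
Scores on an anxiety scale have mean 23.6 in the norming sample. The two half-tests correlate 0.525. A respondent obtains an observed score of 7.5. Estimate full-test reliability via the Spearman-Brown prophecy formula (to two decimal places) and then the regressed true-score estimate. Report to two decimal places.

12.49

Spearman-Brown: ρ = 2r/(1 + r) = 2(0.525)/(1 + 0.525) = 1.0500/1.525 = 0.6885 → 0.69
T̂ = 0.69(7.5) + 0.31(23.6) = 5.175 + 7.316 = 12.491 → 12.49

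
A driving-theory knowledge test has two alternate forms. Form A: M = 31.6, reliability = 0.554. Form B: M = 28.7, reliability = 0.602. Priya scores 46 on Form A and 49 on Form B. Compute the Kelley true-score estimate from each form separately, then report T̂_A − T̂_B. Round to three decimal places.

T̂_A = 0.554(46) + 0.446(31.6) = 39.57760
T̂_B = 0.602(49) + 0.398(28.7) = 40.92060
T̂_A − T̂_B = -1.34300

-1.343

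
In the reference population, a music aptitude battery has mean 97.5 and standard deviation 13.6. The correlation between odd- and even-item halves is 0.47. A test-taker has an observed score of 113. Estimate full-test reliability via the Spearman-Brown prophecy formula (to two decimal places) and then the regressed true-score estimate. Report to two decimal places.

Spearman-Brown: ρ = 2r/(1 + r) = 2(0.47)/(1 + 0.47) = 0.940/1.47 = 0.6395 → 0.64
Regress the observed score toward the mean by the unreliability: T̂ = 0.64·113 + 0.36·97.5 = 72.32 + 35.100 = 107.420.

107.42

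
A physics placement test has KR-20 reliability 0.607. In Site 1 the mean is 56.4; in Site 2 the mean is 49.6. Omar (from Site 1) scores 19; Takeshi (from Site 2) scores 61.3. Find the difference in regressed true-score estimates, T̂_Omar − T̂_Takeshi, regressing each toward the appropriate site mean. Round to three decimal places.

T̂_Omar = 0.607(19) + 0.393(56.4) = 33.69820
T̂_Takeshi = 0.607(61.3) + 0.393(49.6) = 56.70190
Difference = 33.69820 − 56.70190 = -23.00370

-23.004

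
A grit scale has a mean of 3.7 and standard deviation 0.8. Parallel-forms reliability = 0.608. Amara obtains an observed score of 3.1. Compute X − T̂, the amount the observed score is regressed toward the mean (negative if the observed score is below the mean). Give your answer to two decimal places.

-0.24

T̂ = ρX + (1 − ρ)μ
  = 0.608 × 3.1 + 0.392 × 3.7
  = 1.8848 + 1.4504
  = 3.3352
  ≈ 3.335
X − T̂ = 3.1 − 3.335 = -0.235 → -0.24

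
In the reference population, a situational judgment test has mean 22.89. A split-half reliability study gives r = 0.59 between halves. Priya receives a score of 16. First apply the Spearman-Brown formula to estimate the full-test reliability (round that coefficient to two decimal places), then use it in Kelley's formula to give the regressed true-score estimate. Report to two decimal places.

17.79

Spearman-Brown: ρ = 2r/(1 + r) = 2(0.59)/(1 + 0.59) = 1.180/1.59 = 0.7421 → 0.74
T̂ = ρX + (1 − ρ)μ
  = 0.74 × 16 + 0.26 × 22.89
  = 11.84 + 5.9514
  = 17.791
  ≈ 17.79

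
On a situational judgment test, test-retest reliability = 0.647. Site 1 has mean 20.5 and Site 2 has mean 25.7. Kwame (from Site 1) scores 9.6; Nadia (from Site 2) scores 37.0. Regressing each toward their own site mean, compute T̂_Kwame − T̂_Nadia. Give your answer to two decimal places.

T̂_Kwame = 0.647(9.6) + 0.353(20.5) = 13.4477
T̂_Nadia = 0.647(37.0) + 0.353(25.7) = 33.0111
Difference = 13.4477 − 33.0111 = -19.5634

-19.56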